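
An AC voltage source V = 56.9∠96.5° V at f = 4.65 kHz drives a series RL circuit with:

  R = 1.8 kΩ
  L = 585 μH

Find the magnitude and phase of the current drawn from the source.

Step 1 — Angular frequency: ω = 2π·f = 2π·4650 = 2.922e+04 rad/s.
Step 2 — Component impedances:
  R: Z = R = 1800 Ω
  L: Z = jωL = j·2.922e+04·0.000585 = 0 + j17.09 Ω
Step 3 — Series combination: Z_total = R + L = 1800 + j17.09 Ω = 1800∠0.5° Ω.
Step 4 — Source phasor: V = 56.9∠96.5° V = -6.441 + j56.53 V.
Step 5 — Ohm's law: I = V / Z_total = (-6.441 + j56.53) / (1800 + j17.09) = -0.00328 + j0.03144 A.
Step 6 — Convert to polar: |I| = 0.03161 A, ∠I = 96.0°.

I = 0.03161∠96.0° A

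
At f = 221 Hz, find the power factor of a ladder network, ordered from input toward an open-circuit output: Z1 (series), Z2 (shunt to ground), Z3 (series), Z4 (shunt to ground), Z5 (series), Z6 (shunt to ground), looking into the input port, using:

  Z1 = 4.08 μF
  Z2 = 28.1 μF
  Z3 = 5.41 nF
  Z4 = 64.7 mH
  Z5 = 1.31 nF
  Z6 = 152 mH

Step 1 — Angular frequency: ω = 2π·f = 2π·221 = 1389 rad/s.
Step 2 — Component impedances:
  Z1: Z = 1/(jωC) = -j/(ω·C) = 0 - j176.5 Ω
  Z2: Z = 1/(jωC) = -j/(ω·C) = 0 - j25.63 Ω
  Z3: Z = 1/(jωC) = -j/(ω·C) = 0 - j1.331e+05 Ω
  Z4: Z = jωL = j·1389·0.0647 = 0 + j89.84 Ω
  Z5: Z = 1/(jωC) = -j/(ω·C) = 0 - j5.497e+05 Ω
  Z6: Z = jωL = j·1389·0.152 = 0 + j211.1 Ω
Step 3 — Ladder network (open output): work backward from the far end, alternating series and parallel combinations. Z_in = 0 - j202.1 Ω = 202.1∠-90.0° Ω.
Step 4 — Power factor: PF = cos(φ) = Re(Z)/|Z| = 0/202.1 = 0.
Step 5 — Type: Im(Z) = -202.1 ⇒ leading (phase φ = -90.0°).

PF = 0 (leading, φ = -90.0°)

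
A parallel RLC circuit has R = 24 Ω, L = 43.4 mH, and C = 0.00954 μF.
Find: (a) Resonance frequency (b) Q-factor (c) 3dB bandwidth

Step 1 — Resonance: ω₀ = 1/√(LC) = 1/√(0.0434·9.54e-09) = 4.915e+04 rad/s.
Step 2 — f₀ = ω₀/(2π) = 7822 Hz.
Step 3 — Parallel Q: Q = R/(ω₀L) = 24/(4.915e+04·0.0434) = 0.01125.
Step 4 — Bandwidth: Δω = ω₀/Q = 4.368e+06 rad/s; BW = Δω/(2π) = 6.951e+05 Hz.

(a) f₀ = 7822 Hz  (b) Q = 0.01125  (c) BW = 6.951e+05 Hz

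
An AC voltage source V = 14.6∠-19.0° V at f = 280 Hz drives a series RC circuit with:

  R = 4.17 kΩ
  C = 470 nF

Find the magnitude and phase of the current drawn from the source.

Step 1 — Angular frequency: ω = 2π·f = 2π·280 = 1759 rad/s.
Step 2 — Component impedances:
  R: Z = R = 4170 Ω
  C: Z = 1/(jωC) = -j/(ω·C) = 0 - j1209 Ω
Step 3 — Series combination: Z_total = R + C = 4170 - j1209 Ω = 4342∠-16.2° Ω.
Step 4 — Source phasor: V = 14.6∠-19.0° V = 13.8 - j4.753 V.
Step 5 — Ohm's law: I = V / Z_total = (13.8 - j4.753) / (4170 - j1209) = 0.003359 - j0.0001658 A.
Step 6 — Convert to polar: |I| = 0.003363 A, ∠I = -2.8°.

I = 0.003363∠-2.8° A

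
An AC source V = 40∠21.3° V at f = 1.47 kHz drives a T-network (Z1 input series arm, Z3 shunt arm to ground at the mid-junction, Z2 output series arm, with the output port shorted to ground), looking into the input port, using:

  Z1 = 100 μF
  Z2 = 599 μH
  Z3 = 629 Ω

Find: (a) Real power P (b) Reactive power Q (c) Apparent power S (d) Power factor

Step 1 — Angular frequency: ω = 2π·f = 2π·1470 = 9236 rad/s.
Step 2 — Component impedances:
  Z1: Z = 1/(jωC) = -j/(ω·C) = 0 - j1.083 Ω
  Z2: Z = jωL = j·9236·0.000599 = 0 + j5.533 Ω
  Z3: Z = R = 629 Ω
Step 3 — With the output port shorted to ground, the output series arm Z2 runs from the junction to ground; the shunt arm Z3 also runs from the junction to ground. They appear in parallel: Z3 || Z2 = 0.04866 + j5.532 Ω.
Step 4 — Series with input arm Z1: Z_in = Z1 + (Z3 || Z2) = 0.04866 + j4.449 Ω = 4.45∠89.4° Ω.
Step 5 — Source phasor: V = 40∠21.3° V = 37.27 + j14.53 V.
Step 6 — Current: I = V / Z = 3.357 - j8.339 A = 8.989∠-68.1° A.
Step 7 — Complex power: S = V·I* = 3.932 + j359.6 VA.
Step 8 — Real power: P = Re(S) = 3.932 W.
Step 9 — Reactive power: Q = Im(S) = 359.6 VAR.
Step 10 — Apparent power: |S| = 359.6 VA.
Step 11 — Power factor: PF = P/|S| = 0.01094 (lagging).

(a) P = 3.932 W  (b) Q = 359.6 VAR  (c) S = 359.6 VA  (d) PF = 0.01094 (lagging)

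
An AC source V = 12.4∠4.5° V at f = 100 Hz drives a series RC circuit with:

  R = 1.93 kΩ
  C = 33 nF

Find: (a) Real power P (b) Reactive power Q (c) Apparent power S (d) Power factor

Step 1 — Angular frequency: ω = 2π·f = 2π·100 = 628.3 rad/s.
Step 2 — Component impedances:
  R: Z = R = 1930 Ω
  C: Z = 1/(jωC) = -j/(ω·C) = 0 - j4.823e+04 Ω
Step 3 — Series combination: Z_total = R + C = 1930 - j4.823e+04 Ω = 4.827e+04∠-87.7° Ω.
Step 4 — Source phasor: V = 12.4∠4.5° V = 12.36 + j0.9729 V.
Step 5 — Current: I = V / Z = -9.899e-06 + j0.0002567 A = 0.0002569∠92.2° A.
Step 6 — Complex power: S = V·I* = 0.0001274 - j0.003183 VA.
Step 7 — Real power: P = Re(S) = 0.0001274 W.
Step 8 — Reactive power: Q = Im(S) = -0.003183 VAR.
Step 9 — Apparent power: |S| = 0.003186 VA.
Step 10 — Power factor: PF = P/|S| = 0.03999 (leading).

(a) P = 0.0001274 W  (b) Q = -0.003183 VAR  (c) S = 0.003186 VA  (d) PF = 0.03999 (leading)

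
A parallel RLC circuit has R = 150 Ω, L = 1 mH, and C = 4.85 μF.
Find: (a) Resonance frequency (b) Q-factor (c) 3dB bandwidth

Step 1 — Resonance: ω₀ = 1/√(LC) = 1/√(0.001·4.85e-06) = 1.436e+04 rad/s.
Step 2 — f₀ = ω₀/(2π) = 2285 Hz.
Step 3 — Parallel Q: Q = R/(ω₀L) = 150/(1.436e+04·0.001) = 10.45.
Step 4 — Bandwidth: Δω = ω₀/Q = 1375 rad/s; BW = Δω/(2π) = 218.8 Hz.

(a) f₀ = 2285 Hz  (b) Q = 10.45  (c) BW = 218.8 Hz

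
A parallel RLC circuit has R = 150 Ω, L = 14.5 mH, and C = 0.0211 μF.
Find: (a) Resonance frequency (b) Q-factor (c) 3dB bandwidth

Step 1 — Resonance: ω₀ = 1/√(LC) = 1/√(0.0145·2.11e-08) = 5.717e+04 rad/s.
Step 2 — f₀ = ω₀/(2π) = 9099 Hz.
Step 3 — Parallel Q: Q = R/(ω₀L) = 150/(5.717e+04·0.0145) = 0.1809.
Step 4 — Bandwidth: Δω = ω₀/Q = 3.16e+05 rad/s; BW = Δω/(2π) = 5.029e+04 Hz.

(a) f₀ = 9099 Hz  (b) Q = 0.1809  (c) BW = 5.029e+04 Hz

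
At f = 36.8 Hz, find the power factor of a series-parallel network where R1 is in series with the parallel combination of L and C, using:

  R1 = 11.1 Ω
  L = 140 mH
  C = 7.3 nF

Step 1 — Angular frequency: ω = 2π·f = 2π·36.8 = 231.2 rad/s.
Step 2 — Component impedances:
  R1: Z = R = 11.1 Ω
  L: Z = jωL = j·231.2·0.14 = 0 + j32.37 Ω
  C: Z = 1/(jωC) = -j/(ω·C) = 0 - j5.924e+05 Ω
Step 3 — Parallel branch: L || C = 1/(1/L + 1/C) = 0 + j32.37 Ω.
Step 4 — Series with R1: Z_total = R1 + (L || C) = 11.1 + j32.37 Ω = 34.22∠71.1° Ω.
Step 5 — Power factor: PF = cos(φ) = Re(Z)/|Z| = 11.1/34.223 = 0.3243.
Step 6 — Type: Im(Z) = 32.37 ⇒ lagging (phase φ = 71.1°).

PF = 0.3243 (lagging, φ = 71.1°)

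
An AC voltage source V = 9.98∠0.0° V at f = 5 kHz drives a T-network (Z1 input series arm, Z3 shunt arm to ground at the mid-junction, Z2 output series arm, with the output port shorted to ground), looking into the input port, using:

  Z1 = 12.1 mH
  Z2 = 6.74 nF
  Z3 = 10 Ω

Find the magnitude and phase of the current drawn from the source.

Step 1 — Angular frequency: ω = 2π·f = 2π·5000 = 3.142e+04 rad/s.
Step 2 — Component impedances:
  Z1: Z = jωL = j·3.142e+04·0.0121 = 0 + j380.1 Ω
  Z2: Z = 1/(jωC) = -j/(ω·C) = 0 - j4723 Ω
  Z3: Z = R = 10 Ω
Step 3 — With the output port shorted to ground, the output series arm Z2 runs from the junction to ground; the shunt arm Z3 also runs from the junction to ground. They appear in parallel: Z3 || Z2 = 10 - j0.02117 Ω.
Step 4 — Series with input arm Z1: Z_in = Z1 + (Z3 || Z2) = 10 + j380.1 Ω = 380.2∠88.5° Ω.
Step 5 — Source phasor: V = 9.98∠0.0° V = 9.98 V.
Step 6 — Ohm's law: I = V / Z_total = (9.98) / (10 + j380.1) = 0.0006902 - j0.02624 A.
Step 7 — Convert to polar: |I| = 0.02625 A, ∠I = -88.5°.

I = 0.02625∠-88.5° A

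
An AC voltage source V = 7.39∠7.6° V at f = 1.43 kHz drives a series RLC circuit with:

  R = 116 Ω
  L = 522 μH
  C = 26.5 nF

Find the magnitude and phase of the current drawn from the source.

Step 1 — Angular frequency: ω = 2π·f = 2π·1430 = 8985 rad/s.
Step 2 — Component impedances:
  R: Z = R = 116 Ω
  L: Z = jωL = j·8985·0.000522 = 0 + j4.69 Ω
  C: Z = 1/(jωC) = -j/(ω·C) = 0 - j4200 Ω
Step 3 — Series combination: Z_total = R + L + C = 116 - j4195 Ω = 4197∠-88.4° Ω.
Step 4 — Source phasor: V = 7.39∠7.6° V = 7.325 + j0.9774 V.
Step 5 — Ohm's law: I = V / Z_total = (7.325 + j0.9774) / (116 - j4195) = -0.0001846 + j0.001751 A.
Step 6 — Convert to polar: |I| = 0.001761 A, ∠I = 96.0°.

I = 0.001761∠96.0° A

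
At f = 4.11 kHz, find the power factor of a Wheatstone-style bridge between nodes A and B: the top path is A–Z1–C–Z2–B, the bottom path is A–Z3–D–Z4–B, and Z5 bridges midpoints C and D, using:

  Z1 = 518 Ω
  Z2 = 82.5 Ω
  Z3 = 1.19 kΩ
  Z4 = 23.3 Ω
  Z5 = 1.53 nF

Step 1 — Angular frequency: ω = 2π·f = 2π·4110 = 2.582e+04 rad/s.
Step 2 — Component impedances:
  Z1: Z = R = 518 Ω
  Z2: Z = R = 82.5 Ω
  Z3: Z = R = 1190 Ω
  Z4: Z = R = 23.3 Ω
  Z5: Z = 1/(jωC) = -j/(ω·C) = 0 - j2.531e+04 Ω
Step 3 — Bridge requires nodal analysis (the Z5 bridge couples midpoints C and D, so the two paths cannot be reduced to a simple series/parallel combination). Setting node B to ground and injecting 1 A at node A, the 3-node admittance system at A, C, D solves to V_A = Z_AB = 401.7 - j0.08904 Ω = 401.7∠-0.0° Ω.
Step 4 — Power factor: PF = cos(φ) = Re(Z)/|Z| = 401.7/401.7 = 1.
Step 5 — Type: Im(Z) = -0.08904 ⇒ leading (phase φ = -0.0°).

PF = 1 (leading, φ = -0.0°)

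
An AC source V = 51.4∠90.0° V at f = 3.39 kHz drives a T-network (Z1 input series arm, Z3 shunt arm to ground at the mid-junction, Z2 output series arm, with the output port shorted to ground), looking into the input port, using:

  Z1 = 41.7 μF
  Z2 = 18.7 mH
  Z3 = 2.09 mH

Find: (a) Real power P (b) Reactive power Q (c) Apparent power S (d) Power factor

Step 1 — Angular frequency: ω = 2π·f = 2π·3390 = 2.13e+04 rad/s.
Step 2 — Component impedances:
  Z1: Z = 1/(jωC) = -j/(ω·C) = 0 - j1.126 Ω
  Z2: Z = jωL = j·2.13e+04·0.0187 = 0 + j398.3 Ω
  Z3: Z = jωL = j·2.13e+04·0.00209 = 0 + j44.52 Ω
Step 3 — With the output port shorted to ground, the output series arm Z2 runs from the junction to ground; the shunt arm Z3 also runs from the junction to ground. They appear in parallel: Z3 || Z2 = 0 + j40.04 Ω.
Step 4 — Series with input arm Z1: Z_in = Z1 + (Z3 || Z2) = 0 + j38.92 Ω = 38.92∠90.0° Ω.
Step 5 — Source phasor: V = 51.4∠90.0° V = 0 + j51.4 V.
Step 6 — Current: I = V / Z = 1.321 A = 1.321∠-0.0° A.
Step 7 — Complex power: S = V·I* = 0 + j67.89 VA.
Step 8 — Real power: P = Re(S) = 0 W.
Step 9 — Reactive power: Q = Im(S) = 67.89 VAR.
Step 10 — Apparent power: |S| = 67.89 VA.
Step 11 — Power factor: PF = P/|S| = 0 (lagging).

(a) P = 0 W  (b) Q = 67.89 VAR  (c) S = 67.89 VA  (d) PF = 0 (lagging)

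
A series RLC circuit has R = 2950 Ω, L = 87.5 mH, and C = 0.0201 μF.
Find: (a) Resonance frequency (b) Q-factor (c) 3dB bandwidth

Step 1 — Resonance condition Im(Z)=0 gives ω₀ = 1/√(LC).
Step 2 — ω₀ = 1/√(0.0875·2.01e-08) = 2.385e+04 rad/s.
Step 3 — f₀ = ω₀/(2π) = 3795 Hz.
Step 4 — Series Q: Q = ω₀L/R = 2.385e+04·0.0875/2950 = 0.7073.
Step 5 — 3dB bandwidth: Δω = ω₀/Q = 3.371e+04 rad/s; BW = Δω/(2π) = 5366 Hz.

(a) f₀ = 3795 Hz  (b) Q = 0.7073  (c) BW = 5366 Hz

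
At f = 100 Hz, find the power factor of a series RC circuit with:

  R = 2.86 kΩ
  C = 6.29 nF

Step 1 — Angular frequency: ω = 2π·f = 2π·100 = 628.3 rad/s.
Step 2 — Component impedances:
  R: Z = R = 2860 Ω
  C: Z = 1/(jωC) = -j/(ω·C) = 0 - j2.53e+05 Ω
Step 3 — Series combination: Z_total = R + C = 2860 - j2.53e+05 Ω = 2.53e+05∠-89.4° Ω.
Step 4 — Power factor: PF = cos(φ) = Re(Z)/|Z| = 2860/2.53e+05 = 0.0113.
Step 5 — Type: Im(Z) = -2.53e+05 ⇒ leading (phase φ = -89.4°).

PF = 0.0113 (leading, φ = -89.4°)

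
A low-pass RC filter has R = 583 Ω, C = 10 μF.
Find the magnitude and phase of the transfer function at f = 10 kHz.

Step 1 — Angular frequency: ω = 2π·1e+04 = 6.283e+04 rad/s.
Step 2 — Transfer function: H(jω) = 1/(1 + jωRC).
Step 3 — Denominator: 1 + jωRC = 1 + j·6.283e+04·583·1e-05 = 1 + j366.3.
Step 4 — H = 7.452e-06 - j0.00273.
Step 5 — Magnitude: |H| = 0.00273 (-51.3 dB); phase: φ = -89.8°.

|H| = 0.00273 (-51.3 dB), φ = -89.8°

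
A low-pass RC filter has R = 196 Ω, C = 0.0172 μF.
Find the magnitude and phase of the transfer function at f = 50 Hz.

Step 1 — Angular frequency: ω = 2π·50 = 314.2 rad/s.
Step 2 — Transfer function: H(jω) = 1/(1 + jωRC).
Step 3 — Denominator: 1 + jωRC = 1 + j·314.2·196·1.72e-08 = 1 + j0.001059.
Step 4 — H = 1 - j0.001059.
Step 5 — Magnitude: |H| = 1 (-0.0 dB); phase: φ = -0.1°.

|H| = 1 (-0.0 dB), φ = -0.1°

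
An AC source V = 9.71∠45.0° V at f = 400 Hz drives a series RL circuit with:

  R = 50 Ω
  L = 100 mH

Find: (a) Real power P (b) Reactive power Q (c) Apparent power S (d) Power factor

Step 1 — Angular frequency: ω = 2π·f = 2π·400 = 2513 rad/s.
Step 2 — Component impedances:
  R: Z = R = 50 Ω
  L: Z = jωL = j·2513·0.1 = 0 + j251.3 Ω
Step 3 — Series combination: Z_total = R + L = 50 + j251.3 Ω = 256.3∠78.7° Ω.
Step 4 — Source phasor: V = 9.71∠45.0° V = 6.866 + j6.866 V.
Step 5 — Current: I = V / Z = 0.03151 - j0.02105 A = 0.03789∠-33.7° A.
Step 6 — Complex power: S = V·I* = 0.07179 + j0.3609 VA.
Step 7 — Real power: P = Re(S) = 0.07179 W.
Step 8 — Reactive power: Q = Im(S) = 0.3609 VAR.
Step 9 — Apparent power: |S| = 0.3679 VA.
Step 10 — Power factor: PF = P/|S| = 0.1951 (lagging).

(a) P = 0.07179 W  (b) Q = 0.3609 VAR  (c) S = 0.3679 VA  (d) PF = 0.1951 (lagging)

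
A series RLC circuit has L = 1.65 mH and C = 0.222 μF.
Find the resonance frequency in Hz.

Step 1 — Resonance condition Im(Z)=0 gives ω₀ = 1/√(LC).
Step 2 — ω₀ = 1/√(0.00165·2.22e-07) = 5.225e+04 rad/s.
Step 3 — f₀ = ω₀/(2π) = 8316 Hz.

f₀ = 8316 Hz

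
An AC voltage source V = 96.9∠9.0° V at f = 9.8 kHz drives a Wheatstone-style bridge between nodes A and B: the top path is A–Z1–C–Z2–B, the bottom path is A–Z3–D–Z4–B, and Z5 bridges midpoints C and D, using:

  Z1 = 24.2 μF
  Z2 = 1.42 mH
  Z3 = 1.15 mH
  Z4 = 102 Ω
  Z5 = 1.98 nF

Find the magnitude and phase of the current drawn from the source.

Step 1 — Angular frequency: ω = 2π·f = 2π·9800 = 6.158e+04 rad/s.
Step 2 — Component impedances:
  Z1: Z = 1/(jωC) = -j/(ω·C) = 0 - j0.6711 Ω
  Z2: Z = jωL = j·6.158e+04·0.00142 = 0 + j87.44 Ω
  Z3: Z = jωL = j·6.158e+04·0.00115 = 0 + j70.81 Ω
  Z4: Z = R = 102 Ω
  Z5: Z = 1/(jωC) = -j/(ω·C) = 0 - j8202 Ω
Step 3 — Bridge requires nodal analysis (the Z5 bridge couples midpoints C and D, so the two paths cannot be reduced to a simple series/parallel combination). Setting node B to ground and injecting 1 A at node A, the 3-node admittance system at A, C, D solves to V_A = Z_AB = 21.67 + j53.15 Ω = 57.4∠67.8° Ω.
Step 4 — Source phasor: V = 96.9∠9.0° V = 95.71 + j15.16 V.
Step 5 — Ohm's law: I = V / Z_total = (95.71 + j15.16) / (21.67 + j53.15) = 0.874 - j1.444 A.
Step 6 — Convert to polar: |I| = 1.688 A, ∠I = -58.8°.

I = 1.688∠-58.8° A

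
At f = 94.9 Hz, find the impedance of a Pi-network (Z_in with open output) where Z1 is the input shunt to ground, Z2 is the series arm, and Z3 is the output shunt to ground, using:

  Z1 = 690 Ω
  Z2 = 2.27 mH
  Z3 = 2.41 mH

Step 1 — Angular frequency: ω = 2π·f = 2π·94.9 = 596.3 rad/s.
Step 2 — Component impedances:
  Z1: Z = R = 690 Ω
  Z2: Z = jωL = j·596.3·0.00227 = 0 + j1.354 Ω
  Z3: Z = jωL = j·596.3·0.00241 = 0 + j1.437 Ω
Step 3 — With open output, the series arm Z2 and the output shunt Z3 appear in series to ground: Z2 + Z3 = 0 + j2.791 Ω.
Step 4 — Parallel with input shunt Z1: Z_in = Z1 || (Z2 + Z3) = 0.01129 + j2.791 Ω = 2.791∠89.8° Ω.

Z = 0.01129 + j2.791 Ω = 2.791∠89.8° Ω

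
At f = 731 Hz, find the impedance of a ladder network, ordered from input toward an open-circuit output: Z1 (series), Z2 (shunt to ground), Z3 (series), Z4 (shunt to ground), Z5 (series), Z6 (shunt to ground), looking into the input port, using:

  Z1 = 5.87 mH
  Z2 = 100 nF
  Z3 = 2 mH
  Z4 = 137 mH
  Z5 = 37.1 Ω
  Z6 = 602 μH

Step 1 — Angular frequency: ω = 2π·f = 2π·731 = 4593 rad/s.
Step 2 — Component impedances:
  Z1: Z = jωL = j·4593·0.00587 = 0 + j26.96 Ω
  Z2: Z = 1/(jωC) = -j/(ω·C) = 0 - j2177 Ω
  Z3: Z = jωL = j·4593·0.002 = 0 + j9.186 Ω
  Z4: Z = jωL = j·4593·0.137 = 0 + j629.2 Ω
  Z5: Z = R = 37.1 Ω
  Z6: Z = jωL = j·4593·0.000602 = 0 + j2.765 Ω
Step 3 — Ladder network (open output): work backward from the far end, alternating series and parallel combinations. Z_in = 37.12 + j40.51 Ω = 54.95∠47.5° Ω.

Z = 37.12 + j40.51 Ω = 54.95∠47.5° Ω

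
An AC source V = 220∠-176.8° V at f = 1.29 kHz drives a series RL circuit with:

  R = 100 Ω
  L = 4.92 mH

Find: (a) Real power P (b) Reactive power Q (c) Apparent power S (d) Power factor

Step 1 — Angular frequency: ω = 2π·f = 2π·1290 = 8105 rad/s.
Step 2 — Component impedances:
  R: Z = R = 100 Ω
  L: Z = jωL = j·8105·0.00492 = 0 + j39.88 Ω
Step 3 — Series combination: Z_total = R + L = 100 + j39.88 Ω = 107.7∠21.7° Ω.
Step 4 — Source phasor: V = 220∠-176.8° V = -219.7 - j12.28 V.
Step 5 — Current: I = V / Z = -1.937 + j0.6498 A = 2.044∠161.5° A.
Step 6 — Complex power: S = V·I* = 417.6 + j166.5 VA.
Step 7 — Real power: P = Re(S) = 417.6 W.
Step 8 — Reactive power: Q = Im(S) = 166.5 VAR.
Step 9 — Apparent power: |S| = 449.6 VA.
Step 10 — Power factor: PF = P/|S| = 0.9289 (lagging).

(a) P = 417.6 W  (b) Q = 166.5 VAR  (c) S = 449.6 VA  (d) PF = 0.9289 (lagging)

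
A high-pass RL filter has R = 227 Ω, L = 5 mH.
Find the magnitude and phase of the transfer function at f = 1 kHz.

Step 1 — Angular frequency: ω = 2π·1000 = 6283 rad/s.
Step 2 — Transfer function: H(jω) = jωL/(R + jωL).
Step 3 — Numerator jωL = j·31.42; denominator R + jωL = 227 + j31.42.
Step 4 — H = 0.01879 + j0.1358.
Step 5 — Magnitude: |H| = 0.1371 (-17.3 dB); phase: φ = 82.1°.

|H| = 0.1371 (-17.3 dB), φ = 82.1°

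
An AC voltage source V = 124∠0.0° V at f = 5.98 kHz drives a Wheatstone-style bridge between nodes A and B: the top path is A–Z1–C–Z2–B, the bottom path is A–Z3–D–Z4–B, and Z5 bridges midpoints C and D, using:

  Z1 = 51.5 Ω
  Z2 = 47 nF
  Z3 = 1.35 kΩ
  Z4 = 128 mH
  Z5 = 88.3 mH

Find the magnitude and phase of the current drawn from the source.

Step 1 — Angular frequency: ω = 2π·f = 2π·5980 = 3.757e+04 rad/s.
Step 2 — Component impedances:
  Z1: Z = R = 51.5 Ω
  Z2: Z = 1/(jωC) = -j/(ω·C) = 0 - j566.3 Ω
  Z3: Z = R = 1350 Ω
  Z4: Z = jωL = j·3.757e+04·0.128 = 0 + j4809 Ω
  Z5: Z = jωL = j·3.757e+04·0.0883 = 0 + j3318 Ω
Step 3 — Bridge requires nodal analysis (the Z5 bridge couples midpoints C and D, so the two paths cannot be reduced to a simple series/parallel combination). Setting node B to ground and injecting 1 A at node A, the 3-node admittance system at A, C, D solves to V_A = Z_AB = 75.52 - j622.3 Ω = 626.9∠-83.1° Ω.
Step 4 — Source phasor: V = 124∠0.0° V = 124 V.
Step 5 — Ohm's law: I = V / Z_total = (124) / (75.52 - j622.3) = 0.02383 + j0.1964 A.
Step 6 — Convert to polar: |I| = 0.1978 A, ∠I = 83.1°.

I = 0.1978∠83.1° A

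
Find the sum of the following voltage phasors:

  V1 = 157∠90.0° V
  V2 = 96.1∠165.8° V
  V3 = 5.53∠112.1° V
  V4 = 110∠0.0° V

Step 1 — Convert each phasor to rectangular form:
  V1 = 157·(cos(90.0°) + j·sin(90.0°)) = 0 + j157 V
  V2 = 96.1·(cos(165.8°) + j·sin(165.8°)) = -93.16 + j23.57 V
  V3 = 5.53·(cos(112.1°) + j·sin(112.1°)) = -2.081 + j5.124 V
  V4 = 110·(cos(0.0°) + j·sin(0.0°)) = 110 V
Step 2 — Sum components: V_total = 14.76 + j185.7 V.
Step 3 — Convert to polar: |V_total| = 186.3 V, ∠V_total = 85.5°.

V_total = 186.3∠85.5° V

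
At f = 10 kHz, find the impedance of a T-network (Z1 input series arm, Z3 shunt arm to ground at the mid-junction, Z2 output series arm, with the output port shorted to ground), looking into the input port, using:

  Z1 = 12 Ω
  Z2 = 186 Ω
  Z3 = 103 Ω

Step 1 — Angular frequency: ω = 2π·f = 2π·1e+04 = 6.283e+04 rad/s.
Step 2 — Component impedances:
  Z1: Z = R = 12 Ω
  Z2: Z = R = 186 Ω
  Z3: Z = R = 103 Ω
Step 3 — With the output port shorted to ground, the output series arm Z2 runs from the junction to ground; the shunt arm Z3 also runs from the junction to ground. They appear in parallel: Z3 || Z2 = 66.29 Ω.
Step 4 — Series with input arm Z1: Z_in = Z1 + (Z3 || Z2) = 78.29 Ω = 78.29∠0.0° Ω.

Z = 78.29 Ω = 78.29∠0.0° Ω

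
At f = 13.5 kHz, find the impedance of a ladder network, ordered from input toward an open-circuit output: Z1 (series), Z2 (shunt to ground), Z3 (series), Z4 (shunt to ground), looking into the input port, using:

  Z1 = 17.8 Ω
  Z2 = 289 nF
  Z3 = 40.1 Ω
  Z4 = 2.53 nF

Step 1 — Angular frequency: ω = 2π·f = 2π·1.35e+04 = 8.482e+04 rad/s.
Step 2 — Component impedances:
  Z1: Z = R = 17.8 Ω
  Z2: Z = 1/(jωC) = -j/(ω·C) = 0 - j40.79 Ω
  Z3: Z = R = 40.1 Ω
  Z4: Z = 1/(jωC) = -j/(ω·C) = 0 - j4660 Ω
Step 3 — Ladder network (open output): work backward from the far end, alternating series and parallel combinations. Z_in = 17.8 - j40.44 Ω = 44.18∠-66.2° Ω.

Z = 17.8 - j40.44 Ω = 44.18∠-66.2° Ω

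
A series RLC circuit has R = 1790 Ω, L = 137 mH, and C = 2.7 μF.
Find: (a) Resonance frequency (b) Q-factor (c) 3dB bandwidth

Step 1 — Resonance: ω₀ = 1/√(LC) = 1/√(0.137·2.7e-06) = 1644 rad/s.
Step 2 — f₀ = ω₀/(2π) = 261.7 Hz.
Step 3 — Series Q: Q = ω₀L/R = 1644·0.137/1790 = 0.1258.
Step 4 — Bandwidth: Δω = ω₀/Q = 1.307e+04 rad/s; BW = Δω/(2π) = 2079 Hz.

(a) f₀ = 261.7 Hz  (b) Q = 0.1258  (c) BW = 2079 Hz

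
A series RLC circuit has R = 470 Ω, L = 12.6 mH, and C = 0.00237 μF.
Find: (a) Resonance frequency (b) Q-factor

Step 1 — Resonance condition Im(Z)=0 gives ω₀ = 1/√(LC).
Step 2 — ω₀ = 1/√(0.0126·2.37e-09) = 1.83e+05 rad/s.
Step 3 — f₀ = ω₀/(2π) = 2.912e+04 Hz.
Step 4 — Series Q: Q = ω₀L/R = 1.83e+05·0.0126/470 = 4.906.

(a) f₀ = 2.912e+04 Hz  (b) Q = 4.906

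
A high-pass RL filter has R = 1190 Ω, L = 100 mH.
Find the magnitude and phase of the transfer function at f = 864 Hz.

Step 1 — Angular frequency: ω = 2π·864 = 5429 rad/s.
Step 2 — Transfer function: H(jω) = jωL/(R + jωL).
Step 3 — Numerator jωL = j·542.9; denominator R + jωL = 1190 + j542.9.
Step 4 — H = 0.1723 + j0.3776.
Step 5 — Magnitude: |H| = 0.415 (-7.6 dB); phase: φ = 65.5°.

|H| = 0.415 (-7.6 dB), φ = 65.5°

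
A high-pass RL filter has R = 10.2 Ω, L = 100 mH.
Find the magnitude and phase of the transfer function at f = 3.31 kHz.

Step 1 — Angular frequency: ω = 2π·3310 = 2.08e+04 rad/s.
Step 2 — Transfer function: H(jω) = jωL/(R + jωL).
Step 3 — Numerator jωL = j·2080; denominator R + jωL = 10.2 + j2080.
Step 4 — H = 1 + j0.004904.
Step 5 — Magnitude: |H| = 1 (-0.0 dB); phase: φ = 0.3°.

|H| = 1 (-0.0 dB), φ = 0.3°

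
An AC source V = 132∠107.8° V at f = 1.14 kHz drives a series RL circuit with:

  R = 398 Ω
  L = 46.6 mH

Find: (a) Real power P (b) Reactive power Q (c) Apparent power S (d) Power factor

Step 1 — Angular frequency: ω = 2π·f = 2π·1140 = 7163 rad/s.
Step 2 — Component impedances:
  R: Z = R = 398 Ω
  L: Z = jωL = j·7163·0.0466 = 0 + j333.8 Ω
Step 3 — Series combination: Z_total = R + L = 398 + j333.8 Ω = 519.4∠40.0° Ω.
Step 4 — Source phasor: V = 132∠107.8° V = -40.35 + j125.7 V.
Step 5 — Current: I = V / Z = 0.09596 + j0.2353 A = 0.2541∠67.8° A.
Step 6 — Complex power: S = V·I* = 25.7 + j21.55 VA.
Step 7 — Real power: P = Re(S) = 25.7 W.
Step 8 — Reactive power: Q = Im(S) = 21.55 VAR.
Step 9 — Apparent power: |S| = 33.54 VA.
Step 10 — Power factor: PF = P/|S| = 0.7662 (lagging).

(a) P = 25.7 W  (b) Q = 21.55 VAR  (c) S = 33.54 VA  (d) PF = 0.7662 (lagging)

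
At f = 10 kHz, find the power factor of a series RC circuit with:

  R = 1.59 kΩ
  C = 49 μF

Step 1 — Angular frequency: ω = 2π·f = 2π·1e+04 = 6.283e+04 rad/s.
Step 2 — Component impedances:
  R: Z = R = 1590 Ω
  C: Z = 1/(jωC) = -j/(ω·C) = 0 - j0.3248 Ω
Step 3 — Series combination: Z_total = R + C = 1590 - j0.3248 Ω = 1590∠-0.0° Ω.
Step 4 — Power factor: PF = cos(φ) = Re(Z)/|Z| = 1590/1590 = 1.
Step 5 — Type: Im(Z) = -0.3248 ⇒ leading (phase φ = -0.0°).

PF = 1 (leading, φ = -0.0°)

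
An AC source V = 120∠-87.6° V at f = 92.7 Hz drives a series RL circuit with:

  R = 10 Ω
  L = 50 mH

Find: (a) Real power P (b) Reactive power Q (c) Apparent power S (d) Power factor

Step 1 — Angular frequency: ω = 2π·f = 2π·92.7 = 582.5 rad/s.
Step 2 — Component impedances:
  R: Z = R = 10 Ω
  L: Z = jωL = j·582.5·0.05 = 0 + j29.12 Ω
Step 3 — Series combination: Z_total = R + L = 10 + j29.12 Ω = 30.79∠71.0° Ω.
Step 4 — Source phasor: V = 120∠-87.6° V = 5.025 - j119.9 V.
Step 5 — Current: I = V / Z = -3.63 - j1.419 A = 3.897∠-158.6° A.
Step 6 — Complex power: S = V·I* = 151.9 + j442.3 VA.
Step 7 — Real power: P = Re(S) = 151.9 W.
Step 8 — Reactive power: Q = Im(S) = 442.3 VAR.
Step 9 — Apparent power: |S| = 467.7 VA.
Step 10 — Power factor: PF = P/|S| = 0.3248 (lagging).

(a) P = 151.9 W  (b) Q = 442.3 VAR  (c) S = 467.7 VA  (d) PF = 0.3248 (lagging)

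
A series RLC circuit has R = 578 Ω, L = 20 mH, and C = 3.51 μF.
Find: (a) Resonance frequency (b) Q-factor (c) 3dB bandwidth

Step 1 — Resonance condition Im(Z)=0 gives ω₀ = 1/√(LC).
Step 2 — ω₀ = 1/√(0.02·3.51e-06) = 3774 rad/s.
Step 3 — f₀ = ω₀/(2π) = 600.7 Hz.
Step 4 — Series Q: Q = ω₀L/R = 3774·0.02/578 = 0.1306.
Step 5 — 3dB bandwidth: Δω = ω₀/Q = 2.89e+04 rad/s; BW = Δω/(2π) = 4600 Hz.

(a) f₀ = 600.7 Hz  (b) Q = 0.1306  (c) BW = 4600 Hz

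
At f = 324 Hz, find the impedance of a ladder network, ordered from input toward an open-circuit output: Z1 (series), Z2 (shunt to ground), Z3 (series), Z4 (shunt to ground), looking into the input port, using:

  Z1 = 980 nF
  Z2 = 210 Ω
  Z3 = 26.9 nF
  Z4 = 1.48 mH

Step 1 — Angular frequency: ω = 2π·f = 2π·324 = 2036 rad/s.
Step 2 — Component impedances:
  Z1: Z = 1/(jωC) = -j/(ω·C) = 0 - j501.2 Ω
  Z2: Z = R = 210 Ω
  Z3: Z = 1/(jωC) = -j/(ω·C) = 0 - j1.826e+04 Ω
  Z4: Z = jωL = j·2036·0.00148 = 0 + j3.013 Ω
Step 3 — Ladder network (open output): work backward from the far end, alternating series and parallel combinations. Z_in = 210 - j503.7 Ω = 545.7∠-67.4° Ω.

Z = 210 - j503.7 Ω = 545.7∠-67.4° Ω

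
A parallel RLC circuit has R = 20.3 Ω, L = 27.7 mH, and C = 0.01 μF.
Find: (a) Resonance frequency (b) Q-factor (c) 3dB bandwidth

Step 1 — Resonance: ω₀ = 1/√(LC) = 1/√(0.0277·1e-08) = 6.008e+04 rad/s.
Step 2 — f₀ = ω₀/(2π) = 9563 Hz.
Step 3 — Parallel Q: Q = R/(ω₀L) = 20.3/(6.008e+04·0.0277) = 0.0122.
Step 4 — Bandwidth: Δω = ω₀/Q = 4.926e+06 rad/s; BW = Δω/(2π) = 7.84e+05 Hz.

(a) f₀ = 9563 Hz  (b) Q = 0.0122  (c) BW = 7.84e+05 Hz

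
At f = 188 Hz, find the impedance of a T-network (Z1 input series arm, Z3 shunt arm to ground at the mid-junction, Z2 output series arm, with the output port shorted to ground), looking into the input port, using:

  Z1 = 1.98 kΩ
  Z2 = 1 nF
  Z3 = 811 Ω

Step 1 — Angular frequency: ω = 2π·f = 2π·188 = 1181 rad/s.
Step 2 — Component impedances:
  Z1: Z = R = 1980 Ω
  Z2: Z = 1/(jωC) = -j/(ω·C) = 0 - j8.466e+05 Ω
  Z3: Z = R = 811 Ω
Step 3 — With the output port shorted to ground, the output series arm Z2 runs from the junction to ground; the shunt arm Z3 also runs from the junction to ground. They appear in parallel: Z3 || Z2 = 811 - j0.7769 Ω.
Step 4 — Series with input arm Z1: Z_in = Z1 + (Z3 || Z2) = 2791 - j0.7769 Ω = 2791∠-0.0° Ω.

Z = 2791 - j0.7769 Ω = 2791∠-0.0° Ω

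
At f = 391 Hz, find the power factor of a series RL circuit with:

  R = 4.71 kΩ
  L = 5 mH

Step 1 — Angular frequency: ω = 2π·f = 2π·391 = 2457 rad/s.
Step 2 — Component impedances:
  R: Z = R = 4710 Ω
  L: Z = jωL = j·2457·0.005 = 0 + j12.28 Ω
Step 3 — Series combination: Z_total = R + L = 4710 + j12.28 Ω = 4710∠0.1° Ω.
Step 4 — Power factor: PF = cos(φ) = Re(Z)/|Z| = 4710/4710 = 1.
Step 5 — Type: Im(Z) = 12.28 ⇒ lagging (phase φ = 0.1°).

PF = 1 (lagging, φ = 0.1°)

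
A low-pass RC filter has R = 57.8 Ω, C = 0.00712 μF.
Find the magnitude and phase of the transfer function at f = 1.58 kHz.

Step 1 — Angular frequency: ω = 2π·1580 = 9927 rad/s.
Step 2 — Transfer function: H(jω) = 1/(1 + jωRC).
Step 3 — Denominator: 1 + jωRC = 1 + j·9927·57.8·7.12e-09 = 1 + j0.004085.
Step 4 — H = 1 - j0.004085.
Step 5 — Magnitude: |H| = 1 (-0.0 dB); phase: φ = -0.2°.

|H| = 1 (-0.0 dB), φ = -0.2°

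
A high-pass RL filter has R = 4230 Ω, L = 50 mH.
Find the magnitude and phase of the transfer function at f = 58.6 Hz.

Step 1 — Angular frequency: ω = 2π·58.6 = 368.2 rad/s.
Step 2 — Transfer function: H(jω) = jωL/(R + jωL).
Step 3 — Numerator jωL = j·18.41; denominator R + jωL = 4230 + j18.41.
Step 4 — H = 1.894e-05 + j0.004352.
Step 5 — Magnitude: |H| = 0.004352 (-47.2 dB); phase: φ = 89.8°.

|H| = 0.004352 (-47.2 dB), φ = 89.8°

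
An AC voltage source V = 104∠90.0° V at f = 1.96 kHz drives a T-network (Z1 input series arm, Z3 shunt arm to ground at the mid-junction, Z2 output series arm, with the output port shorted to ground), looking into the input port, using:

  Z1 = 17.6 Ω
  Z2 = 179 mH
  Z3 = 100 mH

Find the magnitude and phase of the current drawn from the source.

Step 1 — Angular frequency: ω = 2π·f = 2π·1960 = 1.232e+04 rad/s.
Step 2 — Component impedances:
  Z1: Z = R = 17.6 Ω
  Z2: Z = jωL = j·1.232e+04·0.179 = 0 + j2204 Ω
  Z3: Z = jωL = j·1.232e+04·0.1 = 0 + j1232 Ω
Step 3 — With the output port shorted to ground, the output series arm Z2 runs from the junction to ground; the shunt arm Z3 also runs from the junction to ground. They appear in parallel: Z3 || Z2 = 0 + j790.1 Ω.
Step 4 — Series with input arm Z1: Z_in = Z1 + (Z3 || Z2) = 17.6 + j790.1 Ω = 790.3∠88.7° Ω.
Step 5 — Source phasor: V = 104∠90.0° V = 0 + j104 V.
Step 6 — Ohm's law: I = V / Z_total = (0 + j104) / (17.6 + j790.1) = 0.1316 + j0.002931 A.
Step 7 — Convert to polar: |I| = 0.1316 A, ∠I = 1.3°.

I = 0.1316∠1.3° A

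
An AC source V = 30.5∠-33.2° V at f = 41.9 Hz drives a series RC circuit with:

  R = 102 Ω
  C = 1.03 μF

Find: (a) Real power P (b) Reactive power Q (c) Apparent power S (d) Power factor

Step 1 — Angular frequency: ω = 2π·f = 2π·41.9 = 263.3 rad/s.
Step 2 — Component impedances:
  R: Z = R = 102 Ω
  C: Z = 1/(jωC) = -j/(ω·C) = 0 - j3688 Ω
Step 3 — Series combination: Z_total = R + C = 102 - j3688 Ω = 3689∠-88.4° Ω.
Step 4 — Source phasor: V = 30.5∠-33.2° V = 25.52 - j16.7 V.
Step 5 — Current: I = V / Z = 0.004716 + j0.00679 A = 0.008267∠55.2° A.
Step 6 — Complex power: S = V·I* = 0.006972 - j0.2521 VA.
Step 7 — Real power: P = Re(S) = 0.006972 W.
Step 8 — Reactive power: Q = Im(S) = -0.2521 VAR.
Step 9 — Apparent power: |S| = 0.2522 VA.
Step 10 — Power factor: PF = P/|S| = 0.02765 (leading).

(a) P = 0.006972 W  (b) Q = -0.2521 VAR  (c) S = 0.2522 VA  (d) PF = 0.02765 (leading)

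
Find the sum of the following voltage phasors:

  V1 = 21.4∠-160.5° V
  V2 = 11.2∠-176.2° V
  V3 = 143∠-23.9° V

Step 1 — Convert each phasor to rectangular form:
  V1 = 21.4·(cos(-160.5°) + j·sin(-160.5°)) = -20.17 - j7.143 V
  V2 = 11.2·(cos(-176.2°) + j·sin(-176.2°)) = -11.18 - j0.7423 V
  V3 = 143·(cos(-23.9°) + j·sin(-23.9°)) = 130.7 - j57.94 V
Step 2 — Sum components: V_total = 99.39 - j65.82 V.
Step 3 — Convert to polar: |V_total| = 119.2 V, ∠V_total = -33.5°.

V_total = 119.2∠-33.5° V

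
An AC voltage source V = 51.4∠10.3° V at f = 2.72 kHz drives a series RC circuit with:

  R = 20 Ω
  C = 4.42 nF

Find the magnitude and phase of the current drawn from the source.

Step 1 — Angular frequency: ω = 2π·f = 2π·2720 = 1.709e+04 rad/s.
Step 2 — Component impedances:
  R: Z = R = 20 Ω
  C: Z = 1/(jωC) = -j/(ω·C) = 0 - j1.324e+04 Ω
Step 3 — Series combination: Z_total = R + C = 20 - j1.324e+04 Ω = 1.324e+04∠-89.9° Ω.
Step 4 — Source phasor: V = 51.4∠10.3° V = 50.57 + j9.19 V.
Step 5 — Ohm's law: I = V / Z_total = (50.57 + j9.19) / (20 - j1.324e+04) = -0.0006885 + j0.003821 A.
Step 6 — Convert to polar: |I| = 0.003883 A, ∠I = 100.2°.

I = 0.003883∠100.2° A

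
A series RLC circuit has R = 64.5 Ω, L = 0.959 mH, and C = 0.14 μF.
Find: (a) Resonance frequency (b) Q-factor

Step 1 — Resonance condition Im(Z)=0 gives ω₀ = 1/√(LC).
Step 2 — ω₀ = 1/√(0.000959·1.4e-07) = 8.63e+04 rad/s.
Step 3 — f₀ = ω₀/(2π) = 1.374e+04 Hz.
Step 4 — Series Q: Q = ω₀L/R = 8.63e+04·0.000959/64.5 = 1.283.

(a) f₀ = 1.374e+04 Hz  (b) Q = 1.283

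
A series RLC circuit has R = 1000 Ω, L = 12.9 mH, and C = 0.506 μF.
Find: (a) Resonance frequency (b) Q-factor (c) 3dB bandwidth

Step 1 — Resonance condition Im(Z)=0 gives ω₀ = 1/√(LC).
Step 2 — ω₀ = 1/√(0.0129·5.06e-07) = 1.238e+04 rad/s.
Step 3 — f₀ = ω₀/(2π) = 1970 Hz.
Step 4 — Series Q: Q = ω₀L/R = 1.238e+04·0.0129/1000 = 0.1597.
Step 5 — 3dB bandwidth: Δω = ω₀/Q = 7.752e+04 rad/s; BW = Δω/(2π) = 1.234e+04 Hz.

(a) f₀ = 1970 Hz  (b) Q = 0.1597  (c) BW = 1.234e+04 Hz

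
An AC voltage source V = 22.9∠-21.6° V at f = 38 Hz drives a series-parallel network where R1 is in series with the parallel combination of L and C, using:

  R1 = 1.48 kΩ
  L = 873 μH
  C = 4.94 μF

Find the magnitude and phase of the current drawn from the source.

Step 1 — Angular frequency: ω = 2π·f = 2π·38 = 238.8 rad/s.
Step 2 — Component impedances:
  R1: Z = R = 1480 Ω
  L: Z = jωL = j·238.8·0.000873 = 0 + j0.2084 Ω
  C: Z = 1/(jωC) = -j/(ω·C) = 0 - j847.8 Ω
Step 3 — Parallel branch: L || C = 1/(1/L + 1/C) = 0 + j0.2085 Ω.
Step 4 — Series with R1: Z_total = R1 + (L || C) = 1480 + j0.2085 Ω = 1480∠0.0° Ω.
Step 5 — Source phasor: V = 22.9∠-21.6° V = 21.29 - j8.43 V.
Step 6 — Ohm's law: I = V / Z_total = (21.29 - j8.43) / (1480 + j0.2085) = 0.01439 - j0.005698 A.
Step 7 — Convert to polar: |I| = 0.01547 A, ∠I = -21.6°.

I = 0.01547∠-21.6° A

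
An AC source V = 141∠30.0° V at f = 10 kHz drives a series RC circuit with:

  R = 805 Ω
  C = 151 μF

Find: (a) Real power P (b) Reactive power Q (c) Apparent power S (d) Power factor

Step 1 — Angular frequency: ω = 2π·f = 2π·1e+04 = 6.283e+04 rad/s.
Step 2 — Component impedances:
  R: Z = R = 805 Ω
  C: Z = 1/(jωC) = -j/(ω·C) = 0 - j0.1054 Ω
Step 3 — Series combination: Z_total = R + C = 805 - j0.1054 Ω = 805∠-0.0° Ω.
Step 4 — Source phasor: V = 141∠30.0° V = 122.1 + j70.5 V.
Step 5 — Current: I = V / Z = 0.1517 + j0.0876 A = 0.1752∠30.0° A.
Step 6 — Complex power: S = V·I* = 24.7 - j0.003234 VA.
Step 7 — Real power: P = Re(S) = 24.7 W.
Step 8 — Reactive power: Q = Im(S) = -0.003234 VAR.
Step 9 — Apparent power: |S| = 24.7 VA.
Step 10 — Power factor: PF = P/|S| = 1 (leading).

(a) P = 24.7 W  (b) Q = -0.003234 VAR  (c) S = 24.7 VA  (d) PF = 1 (leading)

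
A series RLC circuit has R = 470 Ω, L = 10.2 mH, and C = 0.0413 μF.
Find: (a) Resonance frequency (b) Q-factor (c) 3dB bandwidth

Step 1 — Resonance: ω₀ = 1/√(LC) = 1/√(0.0102·4.13e-08) = 4.872e+04 rad/s.
Step 2 — f₀ = ω₀/(2π) = 7754 Hz.
Step 3 — Series Q: Q = ω₀L/R = 4.872e+04·0.0102/470 = 1.057.
Step 4 — Bandwidth: Δω = ω₀/Q = 4.608e+04 rad/s; BW = Δω/(2π) = 7334 Hz.

(a) f₀ = 7754 Hz  (b) Q = 1.057  (c) BW = 7334 Hz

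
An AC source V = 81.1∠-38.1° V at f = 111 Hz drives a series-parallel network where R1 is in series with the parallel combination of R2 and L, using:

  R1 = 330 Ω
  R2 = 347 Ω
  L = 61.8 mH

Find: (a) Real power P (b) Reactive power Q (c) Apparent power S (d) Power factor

Step 1 — Angular frequency: ω = 2π·f = 2π·111 = 697.4 rad/s.
Step 2 — Component impedances:
  R1: Z = R = 330 Ω
  R2: Z = R = 347 Ω
  L: Z = jωL = j·697.4·0.0618 = 0 + j43.1 Ω
Step 3 — Parallel branch: R2 || L = 1/(1/R2 + 1/L) = 5.272 + j42.45 Ω.
Step 4 — Series with R1: Z_total = R1 + (R2 || L) = 335.3 + j42.45 Ω = 337.9∠7.2° Ω.
Step 5 — Source phasor: V = 81.1∠-38.1° V = 63.82 - j50.04 V.
Step 6 — Current: I = V / Z = 0.1688 - j0.1706 A = 0.24∠-45.3° A.
Step 7 — Complex power: S = V·I* = 19.31 + j2.444 VA.
Step 8 — Real power: P = Re(S) = 19.31 W.
Step 9 — Reactive power: Q = Im(S) = 2.444 VAR.
Step 10 — Apparent power: |S| = 19.46 VA.
Step 11 — Power factor: PF = P/|S| = 0.9921 (lagging).

(a) P = 19.31 W  (b) Q = 2.444 VAR  (c) S = 19.46 VA  (d) PF = 0.9921 (lagging)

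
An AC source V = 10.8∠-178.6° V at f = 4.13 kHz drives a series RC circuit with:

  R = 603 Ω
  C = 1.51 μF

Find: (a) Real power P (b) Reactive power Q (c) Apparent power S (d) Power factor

Step 1 — Angular frequency: ω = 2π·f = 2π·4130 = 2.595e+04 rad/s.
Step 2 — Component impedances:
  R: Z = R = 603 Ω
  C: Z = 1/(jωC) = -j/(ω·C) = 0 - j25.52 Ω
Step 3 — Series combination: Z_total = R + C = 603 - j25.52 Ω = 603.5∠-2.4° Ω.
Step 4 — Source phasor: V = 10.8∠-178.6° V = -10.8 - j0.2639 V.
Step 5 — Current: I = V / Z = -0.01785 - j0.001193 A = 0.01789∠-176.2° A.
Step 6 — Complex power: S = V·I* = 0.1931 - j0.008172 VA.
Step 7 — Real power: P = Re(S) = 0.1931 W.
Step 8 — Reactive power: Q = Im(S) = -0.008172 VAR.
Step 9 — Apparent power: |S| = 0.1933 VA.
Step 10 — Power factor: PF = P/|S| = 0.9991 (leading).

(a) P = 0.1931 W  (b) Q = -0.008172 VAR  (c) S = 0.1933 VA  (d) PF = 0.9991 (leading)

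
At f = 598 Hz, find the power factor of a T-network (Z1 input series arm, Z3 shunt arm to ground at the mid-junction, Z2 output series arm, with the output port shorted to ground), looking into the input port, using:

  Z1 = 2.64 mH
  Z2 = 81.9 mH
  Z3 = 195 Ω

Step 1 — Angular frequency: ω = 2π·f = 2π·598 = 3757 rad/s.
Step 2 — Component impedances:
  Z1: Z = jωL = j·3757·0.00264 = 0 + j9.919 Ω
  Z2: Z = jωL = j·3757·0.0819 = 0 + j307.7 Ω
  Z3: Z = R = 195 Ω
Step 3 — With the output port shorted to ground, the output series arm Z2 runs from the junction to ground; the shunt arm Z3 also runs from the junction to ground. They appear in parallel: Z3 || Z2 = 139.1 + j88.16 Ω.
Step 4 — Series with input arm Z1: Z_in = Z1 + (Z3 || Z2) = 139.1 + j98.08 Ω = 170.2∠35.2° Ω.
Step 5 — Power factor: PF = cos(φ) = Re(Z)/|Z| = 139.1/170.2 = 0.8173.
Step 6 — Type: Im(Z) = 98.08 ⇒ lagging (phase φ = 35.2°).

PF = 0.8173 (lagging, φ = 35.2°)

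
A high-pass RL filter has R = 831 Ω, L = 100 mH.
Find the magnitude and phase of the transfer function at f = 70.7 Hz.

Step 1 — Angular frequency: ω = 2π·70.7 = 444.2 rad/s.
Step 2 — Transfer function: H(jω) = jωL/(R + jωL).
Step 3 — Numerator jωL = j·44.42; denominator R + jωL = 831 + j44.42.
Step 4 — H = 0.002849 + j0.0533.
Step 5 — Magnitude: |H| = 0.05338 (-25.5 dB); phase: φ = 86.9°.

|H| = 0.05338 (-25.5 dB), φ = 86.9°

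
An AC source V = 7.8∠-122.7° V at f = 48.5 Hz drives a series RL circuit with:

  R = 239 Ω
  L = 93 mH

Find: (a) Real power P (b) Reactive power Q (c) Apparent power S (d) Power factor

Step 1 — Angular frequency: ω = 2π·f = 2π·48.5 = 304.7 rad/s.
Step 2 — Component impedances:
  R: Z = R = 239 Ω
  L: Z = jωL = j·304.7·0.093 = 0 + j28.34 Ω
Step 3 — Series combination: Z_total = R + L = 239 + j28.34 Ω = 240.7∠6.8° Ω.
Step 4 — Source phasor: V = 7.8∠-122.7° V = -4.214 - j6.564 V.
Step 5 — Current: I = V / Z = -0.0206 - j0.02502 A = 0.03241∠-129.5° A.
Step 6 — Complex power: S = V·I* = 0.251 + j0.02977 VA.
Step 7 — Real power: P = Re(S) = 0.251 W.
Step 8 — Reactive power: Q = Im(S) = 0.02977 VAR.
Step 9 — Apparent power: |S| = 0.2528 VA.
Step 10 — Power factor: PF = P/|S| = 0.993 (lagging).

(a) P = 0.251 W  (b) Q = 0.02977 VAR  (c) S = 0.2528 VA  (d) PF = 0.993 (lagging)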